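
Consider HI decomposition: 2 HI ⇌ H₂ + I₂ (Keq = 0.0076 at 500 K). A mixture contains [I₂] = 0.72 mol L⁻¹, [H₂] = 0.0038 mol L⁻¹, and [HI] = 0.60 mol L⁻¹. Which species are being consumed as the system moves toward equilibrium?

Q = [H₂]·[I₂] / [HI]² = (0.0038)·(0.72) / (0.60)² = 0.0076
Q = 0.0076 = Keq; the system is at equilibrium.

none (at equilibrium)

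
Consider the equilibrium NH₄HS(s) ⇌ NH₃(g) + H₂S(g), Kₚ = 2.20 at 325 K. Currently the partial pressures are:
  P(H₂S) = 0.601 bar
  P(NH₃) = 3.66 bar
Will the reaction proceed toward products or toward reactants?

(NH₄HS is a pure solid — omitted from Qₚ.)
Qₚ = P(NH₃)·P(H₂S) = (3.66)·(0.601) = 2.20
Qₚ = 2.20 = Kₚ, so the system is already at equilibrium.

no net change (already at equilibrium)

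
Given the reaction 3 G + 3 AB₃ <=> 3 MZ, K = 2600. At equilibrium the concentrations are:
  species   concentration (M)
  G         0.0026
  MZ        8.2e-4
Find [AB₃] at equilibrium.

[AB₃] = 0.023 M

At equilibrium, K = [MZ]³ / ([G]³·[AB₃]³) = 2600.
(8.2e-4)³ / ((0.0026)³·([AB₃])³) = 2600
[AB₃]³ = 1.21e-5 ⇒ [AB₃] = 0.023 M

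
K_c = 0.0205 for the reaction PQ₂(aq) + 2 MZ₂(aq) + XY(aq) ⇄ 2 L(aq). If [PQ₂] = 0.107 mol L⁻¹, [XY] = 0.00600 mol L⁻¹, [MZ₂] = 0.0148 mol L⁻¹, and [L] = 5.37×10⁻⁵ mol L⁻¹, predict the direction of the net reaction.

neither direction; the system is at equilibrium

Q_c = [L]² / ([PQ₂]·[MZ₂]²·[XY]) = (5.37×10⁻⁵)² / ((0.107)·(0.0148)²·(0.00600)) = 0.0205
Q_c = 0.0205 = K_c, so the system is already at equilibrium.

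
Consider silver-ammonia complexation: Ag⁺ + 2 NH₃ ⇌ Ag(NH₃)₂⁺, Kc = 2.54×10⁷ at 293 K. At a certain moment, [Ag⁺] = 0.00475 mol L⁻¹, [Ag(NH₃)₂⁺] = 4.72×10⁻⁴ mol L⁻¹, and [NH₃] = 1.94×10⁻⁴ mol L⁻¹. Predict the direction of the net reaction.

Qc = [Ag(NH₃)₂⁺] / ([Ag⁺]·[NH₃]²) = (4.72×10⁻⁴) / ((0.00475)·(1.94×10⁻⁴)²) = 2.64×10⁶
Qc = 2.64×10⁶ < Kc = 2.54×10⁷, so the forward reaction proceeds.

to the right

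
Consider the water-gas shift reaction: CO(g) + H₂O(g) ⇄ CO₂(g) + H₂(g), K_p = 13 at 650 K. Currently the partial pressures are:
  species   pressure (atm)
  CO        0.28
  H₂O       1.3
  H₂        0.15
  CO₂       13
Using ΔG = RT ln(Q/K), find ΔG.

ΔG = -4.79 kJ/mol

Q_p = P(CO₂)·P(H₂) / (P(CO)·P(H₂O)) = (13)·(0.15) / ((0.28)·(1.3)) = 5.36
ΔG = RT ln(Q_p/K_p) = (8.314 J mol⁻¹ K⁻¹)(650 K) × ln(5.36/13)
   = (5.404 kJ/mol)(-0.8860) = -4.79 kJ/mol
ΔG < 0, so the forward reaction is spontaneous (proceeds forward).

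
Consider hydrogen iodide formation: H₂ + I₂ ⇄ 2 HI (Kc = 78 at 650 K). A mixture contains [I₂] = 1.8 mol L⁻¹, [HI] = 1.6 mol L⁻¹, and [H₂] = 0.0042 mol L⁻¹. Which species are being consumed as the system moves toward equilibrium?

HI (products)

Qc = [HI]² / ([H₂]·[I₂]) = (1.6)² / ((0.0042)·(1.8)) = 340
Qc = 340 > Kc = 78: net reverse reaction.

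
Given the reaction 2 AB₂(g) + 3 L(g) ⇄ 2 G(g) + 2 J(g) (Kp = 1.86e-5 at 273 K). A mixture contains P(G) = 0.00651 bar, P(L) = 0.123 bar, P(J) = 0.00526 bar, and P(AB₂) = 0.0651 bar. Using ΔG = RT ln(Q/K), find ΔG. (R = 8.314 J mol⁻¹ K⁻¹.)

ΔG = 4.72 kJ/mol

Qp = P(G)²·P(J)² / (P(AB₂)²·P(L)³) = (0.00651)²·(0.00526)² / ((0.0651)²·(0.123)³) = 1.49e-4
ΔG = RT ln(Qp/Kp) = (8.314 J mol⁻¹ K⁻¹)(273 K) × ln(1.49e-4/1.86e-5)
   = (2.270 kJ/mol)(2.081) = 4.72 kJ/mol
ΔG > 0, so the forward reaction is non-spontaneous (proceeds in reverse).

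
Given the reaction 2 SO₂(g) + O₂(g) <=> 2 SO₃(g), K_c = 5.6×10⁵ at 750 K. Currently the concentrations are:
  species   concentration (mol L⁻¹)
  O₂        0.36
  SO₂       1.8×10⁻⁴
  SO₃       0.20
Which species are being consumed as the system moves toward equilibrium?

Q_c = [SO₃]² / ([SO₂]²·[O₂]) = (0.20)² / ((1.8×10⁻⁴)²·(0.36)) = 3.4×10⁶
Q_c = 3.4×10⁶ > K_c = 5.6×10⁵: net reverse reaction.

SO₃ (products)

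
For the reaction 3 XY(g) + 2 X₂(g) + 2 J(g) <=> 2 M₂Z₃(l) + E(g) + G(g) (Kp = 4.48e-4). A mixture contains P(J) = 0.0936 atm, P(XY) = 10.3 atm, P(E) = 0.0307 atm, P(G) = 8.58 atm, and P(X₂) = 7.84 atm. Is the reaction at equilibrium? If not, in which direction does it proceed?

no net change (already at equilibrium)

(M₂Z₃ is a pure liquid — omitted from Qp.)
Qp = P(E)·P(G) / (P(XY)³·P(X₂)²·P(J)²) = (0.0307)·(8.58) / ((10.3)³·(7.84)²·(0.0936)²) = 4.48e-4
Qp = 4.48e-4 = Kp, so the system is already at equilibrium.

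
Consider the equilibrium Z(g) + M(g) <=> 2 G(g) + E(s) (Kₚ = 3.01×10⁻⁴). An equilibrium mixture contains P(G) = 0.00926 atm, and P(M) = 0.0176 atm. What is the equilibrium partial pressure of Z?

(E is a pure solid — omitted from Kₚ.)
At equilibrium, Kₚ = P(G)² / (P(Z)·P(M)) = 3.01×10⁻⁴.
(0.00926)² / ((P(Z))·(0.0176)) = 3.01×10⁻⁴
P(Z) = 16.2 atm

P(Z) = 16.2 atm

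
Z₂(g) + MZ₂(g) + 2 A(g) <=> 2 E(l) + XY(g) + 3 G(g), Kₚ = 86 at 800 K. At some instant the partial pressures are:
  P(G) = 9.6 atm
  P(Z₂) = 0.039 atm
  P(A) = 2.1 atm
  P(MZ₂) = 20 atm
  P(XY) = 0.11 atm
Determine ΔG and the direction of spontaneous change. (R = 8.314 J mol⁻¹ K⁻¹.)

ΔG = -7.39 kJ/mol; the forward reaction is spontaneous

(E is a pure liquid — omitted from Qₚ.)
Qₚ = P(XY)·P(G)³ / (P(Z₂)·P(MZ₂)·P(A)²) = (0.11)·(9.6)³ / ((0.039)·(20)·(2.1)²) = 28.3
ΔG = RT ln(Qₚ/Kₚ) = (8.314 J mol⁻¹ K⁻¹)(800 K) × ln(28.3/86)
   = (6.651 kJ/mol)(-1.111) = -7.39 kJ/mol
ΔG < 0, so the forward reaction is spontaneous (proceeds forward).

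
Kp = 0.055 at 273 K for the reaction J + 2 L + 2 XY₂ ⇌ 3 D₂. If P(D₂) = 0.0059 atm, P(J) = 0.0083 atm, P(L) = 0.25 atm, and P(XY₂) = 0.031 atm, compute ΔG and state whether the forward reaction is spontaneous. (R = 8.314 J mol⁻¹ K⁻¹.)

Qp = P(D₂)³ / (P(J)·P(L)²·P(XY₂)²) = (0.0059)³ / ((0.0083)·(0.25)²·(0.031)²) = 0.412
ΔG = RT ln(Qp/Kp) = (8.314 J mol⁻¹ K⁻¹)(273 K) × ln(0.412/0.055)
   = (2.270 kJ/mol)(2.014) = 4.57 kJ/mol
ΔG > 0, so the forward reaction is non-spontaneous (proceeds in reverse).

ΔG = 4.57 kJ/mol; the forward reaction is non-spontaneous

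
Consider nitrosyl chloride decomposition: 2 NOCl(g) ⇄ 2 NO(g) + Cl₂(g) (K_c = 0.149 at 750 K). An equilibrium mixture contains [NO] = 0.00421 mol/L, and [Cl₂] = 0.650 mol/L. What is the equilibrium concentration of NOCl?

[NOCl] = 0.00879 mol/L

At equilibrium, K_c = [NO]²·[Cl₂] / [NOCl]² = 0.149.
(0.00421)²·(0.650) / ([NOCl])² = 0.149
[NOCl]² = 7.73e-5 ⇒ [NOCl] = 0.00879 mol/L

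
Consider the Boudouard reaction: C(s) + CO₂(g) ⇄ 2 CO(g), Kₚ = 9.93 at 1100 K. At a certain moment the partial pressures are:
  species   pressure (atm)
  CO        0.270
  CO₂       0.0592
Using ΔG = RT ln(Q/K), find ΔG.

ΔG = -19.1 kJ/mol

(C is a pure solid — omitted from Qₚ.)
Qₚ = P(CO)² / P(CO₂) = (0.270)² / (0.0592) = 1.23
ΔG = RT ln(Qₚ/Kₚ) = (8.314 J mol⁻¹ K⁻¹)(1100 K) × ln(1.23/9.93)
   = (9.145 kJ/mol)(-2.089) = -19.1 kJ/mol
ΔG < 0, so the forward reaction is spontaneous (proceeds forward).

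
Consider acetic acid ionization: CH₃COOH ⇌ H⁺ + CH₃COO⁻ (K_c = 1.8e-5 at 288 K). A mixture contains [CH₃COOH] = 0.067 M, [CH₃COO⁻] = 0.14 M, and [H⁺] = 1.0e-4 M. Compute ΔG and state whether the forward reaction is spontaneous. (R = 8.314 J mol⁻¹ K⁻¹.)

Q_c = [H⁺]·[CH₃COO⁻] / [CH₃COOH] = (1.0e-4)·(0.14) / (0.067) = 2.09e-4
ΔG = RT ln(Q_c/K_c) = (8.314 J mol⁻¹ K⁻¹)(288 K) × ln(2.09e-4/1.8e-5)
   = (2.394 kJ/mol)(2.452) = 5.87 kJ/mol
ΔG > 0, so the forward reaction is non-spontaneous (proceeds in reverse).

ΔG = 5.87 kJ/mol; the forward reaction is non-spontaneous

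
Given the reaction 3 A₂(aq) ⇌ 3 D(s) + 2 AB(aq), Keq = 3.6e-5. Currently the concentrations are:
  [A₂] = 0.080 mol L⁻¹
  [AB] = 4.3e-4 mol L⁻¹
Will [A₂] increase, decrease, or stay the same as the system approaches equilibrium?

(D is a pure solid — omitted from Q.)
Q = [AB]² / [A₂]³ = (4.3e-4)² / (0.080)³ = 3.6e-4
Q = 3.6e-4 > Keq = 3.6e-5: net reverse reaction.
A₂ is a reactant, so it increases.

increase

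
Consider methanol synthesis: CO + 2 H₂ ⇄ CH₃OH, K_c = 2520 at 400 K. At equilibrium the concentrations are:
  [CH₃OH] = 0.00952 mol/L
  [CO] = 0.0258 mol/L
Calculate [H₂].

[H₂] = 0.0121 mol/L

At equilibrium, K_c = [CH₃OH] / ([CO]·[H₂]²) = 2520.
(0.00952) / ((0.0258)·([H₂])²) = 2520
[H₂]² = 1.46e-4 ⇒ [H₂] = 0.0121 mol/L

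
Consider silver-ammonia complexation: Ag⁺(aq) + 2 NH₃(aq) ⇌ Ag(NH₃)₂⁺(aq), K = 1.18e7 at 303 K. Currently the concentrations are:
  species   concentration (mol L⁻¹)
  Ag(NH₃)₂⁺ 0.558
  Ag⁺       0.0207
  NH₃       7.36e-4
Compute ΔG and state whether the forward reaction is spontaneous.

ΔG = 3.63 kJ/mol; the forward reaction is non-spontaneous

Q = [Ag(NH₃)₂⁺] / ([Ag⁺]·[NH₃]²) = (0.558) / ((0.0207)·(7.36e-4)²) = 4.98e7
ΔG = RT ln(Q/K) = (8.314 J mol⁻¹ K⁻¹)(303 K) × ln(4.98e7/1.18e7)
   = (2.519 kJ/mol)(1.440) = 3.63 kJ/mol
ΔG > 0, so the forward reaction is non-spontaneous (proceeds in reverse).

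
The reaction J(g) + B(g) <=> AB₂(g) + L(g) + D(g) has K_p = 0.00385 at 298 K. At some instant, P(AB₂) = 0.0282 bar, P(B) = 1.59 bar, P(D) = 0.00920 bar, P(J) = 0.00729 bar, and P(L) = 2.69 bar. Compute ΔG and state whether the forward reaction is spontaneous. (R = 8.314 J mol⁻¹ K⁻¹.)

ΔG = 6.81 kJ/mol; the forward reaction is non-spontaneous

Q_p = P(AB₂)·P(L)·P(D) / (P(J)·P(B)) = (0.0282)·(2.69)·(0.00920) / ((0.00729)·(1.59)) = 0.0602
ΔG = RT ln(Q_p/K_p) = (8.314 J mol⁻¹ K⁻¹)(298 K) × ln(0.0602/0.00385)
   = (2.478 kJ/mol)(2.750) = 6.81 kJ/mol
ΔG > 0, so the forward reaction is non-spontaneous (proceeds in reverse).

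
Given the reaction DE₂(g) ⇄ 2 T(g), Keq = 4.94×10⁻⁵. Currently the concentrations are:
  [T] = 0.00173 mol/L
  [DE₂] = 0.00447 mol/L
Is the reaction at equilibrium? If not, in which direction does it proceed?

reverse (toward reactants)

Q = [T]² / [DE₂] = (0.00173)² / (0.00447) = 6.70×10⁻⁴
Q = 6.70×10⁻⁴ > Keq = 4.94×10⁻⁵, so the reverse reaction proceeds.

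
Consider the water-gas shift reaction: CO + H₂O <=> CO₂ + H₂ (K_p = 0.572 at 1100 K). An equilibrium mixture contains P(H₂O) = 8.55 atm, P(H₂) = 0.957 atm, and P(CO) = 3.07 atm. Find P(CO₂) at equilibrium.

P(CO₂) = 15.7 atm

At equilibrium, K_p = P(CO₂)·P(H₂) / (P(CO)·P(H₂O)) = 0.572.
(P(CO₂))·(0.957) / ((3.07)·(8.55)) = 0.572
P(CO₂) = 15.7 atm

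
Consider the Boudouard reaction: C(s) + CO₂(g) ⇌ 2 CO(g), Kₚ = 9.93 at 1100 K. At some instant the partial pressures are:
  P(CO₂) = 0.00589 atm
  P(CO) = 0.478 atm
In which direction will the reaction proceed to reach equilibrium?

(C is a pure solid — omitted from Qₚ.)
Qₚ = P(CO)² / P(CO₂) = (0.478)² / (0.00589) = 38.8
Qₚ = 38.8 > Kₚ = 9.93, so the reverse reaction proceeds.

to the left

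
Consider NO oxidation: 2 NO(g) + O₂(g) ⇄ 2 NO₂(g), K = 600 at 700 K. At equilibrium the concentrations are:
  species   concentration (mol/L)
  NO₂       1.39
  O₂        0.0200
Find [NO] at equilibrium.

[NO] = 0.401 mol/L

At equilibrium, K = [NO₂]² / ([NO]²·[O₂]) = 600.
(1.39)² / (([NO])²·(0.0200)) = 600
[NO]² = 0.161 ⇒ [NO] = 0.401 mol/L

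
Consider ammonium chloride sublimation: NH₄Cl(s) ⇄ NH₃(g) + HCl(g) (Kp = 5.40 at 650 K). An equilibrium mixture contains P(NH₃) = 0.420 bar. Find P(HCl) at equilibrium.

P(HCl) = 12.9 bar

(NH₄Cl is a pure solid — omitted from Kp.)
At equilibrium, Kp = P(NH₃)·P(HCl) = 5.40.
(0.420)·(P(HCl)) = 5.40
P(HCl) = 12.9 bar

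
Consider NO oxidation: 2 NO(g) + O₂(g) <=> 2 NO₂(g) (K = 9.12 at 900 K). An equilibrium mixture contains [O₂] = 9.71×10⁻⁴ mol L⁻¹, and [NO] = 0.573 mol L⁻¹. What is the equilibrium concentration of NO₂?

At equilibrium, K = [NO₂]² / ([NO]²·[O₂]) = 9.12.
([NO₂])² / ((0.573)²·(9.71×10⁻⁴)) = 9.12
[NO₂]² = 0.00291 ⇒ [NO₂] = 0.0539 mol L⁻¹

[NO₂] = 0.0539 mol L⁻¹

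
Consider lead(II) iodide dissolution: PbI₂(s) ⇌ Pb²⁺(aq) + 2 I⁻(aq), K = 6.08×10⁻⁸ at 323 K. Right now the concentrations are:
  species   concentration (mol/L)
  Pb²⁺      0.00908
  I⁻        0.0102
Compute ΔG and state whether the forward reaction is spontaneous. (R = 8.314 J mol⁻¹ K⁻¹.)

(PbI₂ is a pure solid — omitted from Q.)
Q = [Pb²⁺]·[I⁻]² = (0.00908)·(0.0102)² = 9.45×10⁻⁷
ΔG = RT ln(Q/K) = (8.314 J mol⁻¹ K⁻¹)(323 K) × ln(9.45×10⁻⁷/6.08×10⁻⁸)
   = (2.685 kJ/mol)(2.744) = 7.37 kJ/mol
ΔG > 0, so the forward reaction is non-spontaneous (proceeds in reverse).

ΔG = 7.37 kJ/mol; the forward reaction is non-spontaneous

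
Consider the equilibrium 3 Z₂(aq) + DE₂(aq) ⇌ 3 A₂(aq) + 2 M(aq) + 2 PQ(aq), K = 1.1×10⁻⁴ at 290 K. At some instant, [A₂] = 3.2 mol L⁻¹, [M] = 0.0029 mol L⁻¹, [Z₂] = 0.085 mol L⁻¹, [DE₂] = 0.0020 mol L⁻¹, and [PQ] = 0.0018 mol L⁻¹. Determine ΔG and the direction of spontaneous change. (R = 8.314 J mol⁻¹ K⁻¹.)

Q = [A₂]³·[M]²·[PQ]² / ([Z₂]³·[DE₂]) = (3.2)³·(0.0029)²·(0.0018)² / ((0.085)³·(0.0020)) = 7.27×10⁻⁴
ΔG = RT ln(Q/K) = (8.314 J mol⁻¹ K⁻¹)(290 K) × ln(7.27×10⁻⁴/1.1×10⁻⁴)
   = (2.411 kJ/mol)(1.888) = 4.55 kJ/mol
ΔG > 0, so the forward reaction is non-spontaneous (proceeds in reverse).

ΔG = 4.55 kJ/mol; the forward reaction is non-spontaneous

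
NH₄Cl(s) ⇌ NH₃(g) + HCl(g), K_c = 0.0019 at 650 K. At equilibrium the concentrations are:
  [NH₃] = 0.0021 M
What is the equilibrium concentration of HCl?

(NH₄Cl is a pure solid — omitted from K_c.)
At equilibrium, K_c = [NH₃]·[HCl] = 0.0019.
(0.0021)·([HCl]) = 0.0019
[HCl] = 0.905 = 0.90 M

[HCl] = 0.90 M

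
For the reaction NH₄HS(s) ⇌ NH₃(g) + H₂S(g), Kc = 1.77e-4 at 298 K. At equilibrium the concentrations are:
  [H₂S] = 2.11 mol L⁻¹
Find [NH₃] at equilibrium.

(NH₄HS is a pure solid — omitted from Kc.)
At equilibrium, Kc = [NH₃]·[H₂S] = 1.77e-4.
([NH₃])·(2.11) = 1.77e-4
[NH₃] = 8.39e-5 mol L⁻¹

[NH₃] = 8.39e-5 mol L⁻¹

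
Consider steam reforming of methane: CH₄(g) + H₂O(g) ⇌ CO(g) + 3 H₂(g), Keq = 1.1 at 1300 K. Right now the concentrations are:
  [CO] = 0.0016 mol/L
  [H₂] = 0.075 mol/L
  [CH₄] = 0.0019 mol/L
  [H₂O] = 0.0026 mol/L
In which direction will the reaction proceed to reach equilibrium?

Q = [CO]·[H₂]³ / ([CH₄]·[H₂O]) = (0.0016)·(0.075)³ / ((0.0019)·(0.0026)) = 0.14
Q = 0.14 < Keq = 1.1, so the forward reaction proceeds.

toward products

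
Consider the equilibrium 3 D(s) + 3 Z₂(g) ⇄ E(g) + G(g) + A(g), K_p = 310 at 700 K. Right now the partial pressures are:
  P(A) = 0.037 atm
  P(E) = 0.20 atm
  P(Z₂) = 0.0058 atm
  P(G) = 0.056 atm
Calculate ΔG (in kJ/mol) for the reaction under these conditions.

ΔG = 11.2 kJ/mol

(D is a pure solid — omitted from Q_p.)
Q_p = P(E)·P(G)·P(A) / P(Z₂)³ = (0.20)·(0.056)·(0.037) / (0.0058)³ = 2120
ΔG = RT ln(Q_p/K_p) = (8.314 J mol⁻¹ K⁻¹)(700 K) × ln(2120/310)
   = (5.820 kJ/mol)(1.923) = 11.2 kJ/mol
ΔG > 0, so the forward reaction is non-spontaneous (proceeds in reverse).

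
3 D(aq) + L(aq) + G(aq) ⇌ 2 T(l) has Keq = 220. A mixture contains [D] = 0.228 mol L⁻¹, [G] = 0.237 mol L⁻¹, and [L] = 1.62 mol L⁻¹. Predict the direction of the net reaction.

no net change (already at equilibrium)

(T is a pure liquid — omitted from Q.)
Q = 1 / ([D]³·[L]·[G]) = 1 / ((0.228)³·(1.62)·(0.237)) = 220
Q = 220 = Keq, so the system is already at equilibrium.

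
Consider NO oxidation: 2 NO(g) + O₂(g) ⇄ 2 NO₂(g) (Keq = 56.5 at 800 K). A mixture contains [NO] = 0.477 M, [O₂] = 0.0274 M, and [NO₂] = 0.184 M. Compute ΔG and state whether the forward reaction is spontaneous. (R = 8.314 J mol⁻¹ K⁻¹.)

ΔG = -15.6 kJ/mol; the forward reaction is spontaneous

Q = [NO₂]² / ([NO]²·[O₂]) = (0.184)² / ((0.477)²·(0.0274)) = 5.43
ΔG = RT ln(Q/Keq) = (8.314 J mol⁻¹ K⁻¹)(800 K) × ln(5.43/56.5)
   = (6.651 kJ/mol)(-2.342) = -15.6 kJ/mol
ΔG < 0, so the forward reaction is spontaneous (proceeds forward).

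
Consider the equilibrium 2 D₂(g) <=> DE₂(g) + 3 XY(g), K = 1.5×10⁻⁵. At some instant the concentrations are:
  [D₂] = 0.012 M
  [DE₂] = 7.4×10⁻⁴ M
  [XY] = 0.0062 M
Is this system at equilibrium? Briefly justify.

Q = [DE₂]·[XY]³ / [D₂]² = (7.4×10⁻⁴)·(0.0062)³ / (0.012)² = 1.2×10⁻⁶
Q = 1.2×10⁻⁶ < K = 1.5×10⁻⁵: net forward reaction.

no; Q < K, reaction proceeds forward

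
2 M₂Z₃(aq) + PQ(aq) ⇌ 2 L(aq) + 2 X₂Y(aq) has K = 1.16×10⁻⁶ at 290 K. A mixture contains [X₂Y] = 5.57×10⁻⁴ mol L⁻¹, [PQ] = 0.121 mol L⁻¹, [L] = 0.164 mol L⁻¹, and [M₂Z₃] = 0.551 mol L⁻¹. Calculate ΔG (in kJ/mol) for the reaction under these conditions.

ΔG = -3.93 kJ/mol

Q = [L]²·[X₂Y]² / ([M₂Z₃]²·[PQ]) = (0.164)²·(5.57×10⁻⁴)² / ((0.551)²·(0.121)) = 2.27×10⁻⁷
ΔG = RT ln(Q/K) = (8.314 J mol⁻¹ K⁻¹)(290 K) × ln(2.27×10⁻⁷/1.16×10⁻⁶)
   = (2.411 kJ/mol)(-1.631) = -3.93 kJ/mol
ΔG < 0, so the forward reaction is spontaneous (proceeds forward).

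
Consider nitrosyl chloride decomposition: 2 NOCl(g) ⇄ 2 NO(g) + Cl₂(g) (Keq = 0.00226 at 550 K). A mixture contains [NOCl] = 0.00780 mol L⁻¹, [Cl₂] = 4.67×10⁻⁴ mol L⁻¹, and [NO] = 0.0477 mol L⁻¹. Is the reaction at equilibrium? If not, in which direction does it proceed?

Q = [NO]²·[Cl₂] / [NOCl]² = (0.0477)²·(4.67×10⁻⁴) / (0.00780)² = 0.0175
Q = 0.0175 > Keq = 0.00226, so the reverse reaction proceeds.

toward reactants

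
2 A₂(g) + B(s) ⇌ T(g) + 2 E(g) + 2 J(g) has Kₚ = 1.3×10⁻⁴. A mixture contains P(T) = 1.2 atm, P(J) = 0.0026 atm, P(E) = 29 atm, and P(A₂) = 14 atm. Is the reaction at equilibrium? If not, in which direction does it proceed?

(B is a pure solid — omitted from Qₚ.)
Qₚ = P(T)·P(E)²·P(J)² / P(A₂)² = (1.2)·(29)²·(0.0026)² / (14)² = 3.5×10⁻⁵
Qₚ = 3.5×10⁻⁵ < Kₚ = 1.3×10⁻⁴, so the forward reaction proceeds.

in the forward direction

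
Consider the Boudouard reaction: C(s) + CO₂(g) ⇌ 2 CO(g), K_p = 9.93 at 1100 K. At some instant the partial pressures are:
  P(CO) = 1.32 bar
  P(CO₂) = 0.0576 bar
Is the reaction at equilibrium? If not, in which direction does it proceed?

toward reactants

(C is a pure solid — omitted from Q_p.)
Q_p = P(CO)² / P(CO₂) = (1.32)² / (0.0576) = 30.3
Q_p = 30.3 > K_p = 9.93, so the reverse reaction proceeds.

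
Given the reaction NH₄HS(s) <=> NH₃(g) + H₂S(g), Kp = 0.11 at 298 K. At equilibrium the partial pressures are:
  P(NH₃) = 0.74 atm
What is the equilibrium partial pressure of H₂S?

P(H₂S) = 0.15 atm

(NH₄HS is a pure solid — omitted from Kp.)
At equilibrium, Kp = P(NH₃)·P(H₂S) = 0.11.
(0.74)·(P(H₂S)) = 0.11
P(H₂S) = 0.149 = 0.15 atm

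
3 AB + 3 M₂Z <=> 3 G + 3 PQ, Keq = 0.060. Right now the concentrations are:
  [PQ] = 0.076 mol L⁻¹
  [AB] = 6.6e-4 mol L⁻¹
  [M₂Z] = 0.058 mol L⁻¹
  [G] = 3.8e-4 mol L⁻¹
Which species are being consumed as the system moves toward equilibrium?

G, PQ (products)

Q = [G]³·[PQ]³ / ([AB]³·[M₂Z]³) = (3.8e-4)³·(0.076)³ / ((6.6e-4)³·(0.058)³) = 0.43
Q = 0.43 > Keq = 0.060: net reverse reaction.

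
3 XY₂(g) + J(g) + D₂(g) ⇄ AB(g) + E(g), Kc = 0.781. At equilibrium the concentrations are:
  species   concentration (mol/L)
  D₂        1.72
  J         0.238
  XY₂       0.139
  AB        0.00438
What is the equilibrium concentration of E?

[E] = 0.196 mol/L

At equilibrium, Kc = [AB]·[E] / ([XY₂]³·[J]·[D₂]) = 0.781.
(0.00438)·([E]) / ((0.139)³·(0.238)·(1.72)) = 0.781
[E] = 0.196 mol/L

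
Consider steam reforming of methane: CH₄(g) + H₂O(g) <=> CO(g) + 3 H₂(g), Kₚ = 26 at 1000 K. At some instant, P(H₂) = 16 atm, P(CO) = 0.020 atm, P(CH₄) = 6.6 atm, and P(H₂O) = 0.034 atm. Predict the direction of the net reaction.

to the left

Qₚ = P(CO)·P(H₂)³ / (P(CH₄)·P(H₂O)) = (0.020)·(16)³ / ((6.6)·(0.034)) = 370
Qₚ = 370 > Kₚ = 26, so the reverse reaction proceeds.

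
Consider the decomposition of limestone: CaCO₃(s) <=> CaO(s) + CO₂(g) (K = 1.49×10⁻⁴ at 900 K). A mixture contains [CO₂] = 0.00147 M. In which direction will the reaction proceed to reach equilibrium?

(CaCO₃, CaO are pure solids — omitted from Q.)
Q = [CO₂] = 0.00147
Q = 0.00147 > K = 1.49×10⁻⁴, so the reverse reaction proceeds.

to the left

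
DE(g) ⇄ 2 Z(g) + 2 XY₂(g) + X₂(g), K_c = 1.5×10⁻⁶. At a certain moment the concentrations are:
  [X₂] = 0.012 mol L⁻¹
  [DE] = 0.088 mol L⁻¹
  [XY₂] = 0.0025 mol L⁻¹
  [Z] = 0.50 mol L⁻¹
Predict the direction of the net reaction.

to the right

Q_c = [Z]²·[XY₂]²·[X₂] / [DE] = (0.50)²·(0.0025)²·(0.012) / (0.088) = 2.1×10⁻⁷
Q_c = 2.1×10⁻⁷ < K_c = 1.5×10⁻⁶, so the forward reaction proceeds.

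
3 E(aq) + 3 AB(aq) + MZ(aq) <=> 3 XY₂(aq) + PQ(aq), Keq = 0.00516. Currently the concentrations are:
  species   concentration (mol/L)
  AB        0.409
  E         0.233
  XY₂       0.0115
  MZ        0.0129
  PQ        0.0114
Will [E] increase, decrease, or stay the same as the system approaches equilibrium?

Q = [XY₂]³·[PQ] / ([E]³·[AB]³·[MZ]) = (0.0115)³·(0.0114) / ((0.233)³·(0.409)³·(0.0129)) = 0.00155
Q = 0.00155 < Keq = 0.00516: net forward reaction.
E is a reactant, so it decreases.

decrease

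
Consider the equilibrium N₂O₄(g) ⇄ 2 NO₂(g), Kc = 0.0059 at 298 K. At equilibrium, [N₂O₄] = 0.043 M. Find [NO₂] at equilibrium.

At equilibrium, Kc = [NO₂]² / [N₂O₄] = 0.0059.
([NO₂])² / (0.043) = 0.0059
[NO₂]² = 2.54e-4 ⇒ [NO₂] = 0.016 M

[NO₂] = 0.016 M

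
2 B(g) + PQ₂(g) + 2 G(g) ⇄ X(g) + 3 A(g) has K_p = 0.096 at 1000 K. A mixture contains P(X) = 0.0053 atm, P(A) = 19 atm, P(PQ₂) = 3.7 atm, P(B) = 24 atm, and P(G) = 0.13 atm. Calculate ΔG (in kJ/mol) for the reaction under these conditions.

ΔG = 19.6 kJ/mol

Q_p = P(X)·P(A)³ / (P(B)²·P(PQ₂)·P(G)²) = (0.0053)·(19)³ / ((24)²·(3.7)·(0.13)²) = 1.01
ΔG = RT ln(Q_p/K_p) = (8.314 J mol⁻¹ K⁻¹)(1000 K) × ln(1.01/0.096)
   = (8.314 kJ/mol)(2.353) = 19.6 kJ/mol
ΔG > 0, so the forward reaction is non-spontaneous (proceeds in reverse).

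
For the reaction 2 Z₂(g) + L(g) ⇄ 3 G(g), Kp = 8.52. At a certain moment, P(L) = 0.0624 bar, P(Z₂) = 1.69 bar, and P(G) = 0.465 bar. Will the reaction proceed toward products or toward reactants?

forward (toward products)

Qp = P(G)³ / (P(Z₂)²·P(L)) = (0.465)³ / ((1.69)²·(0.0624)) = 0.564
Qp = 0.564 < Kp = 8.52, so the forward reaction proceeds.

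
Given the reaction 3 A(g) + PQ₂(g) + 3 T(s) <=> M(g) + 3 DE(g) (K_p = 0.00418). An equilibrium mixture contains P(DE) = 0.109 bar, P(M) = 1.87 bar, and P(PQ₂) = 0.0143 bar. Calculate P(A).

P(A) = 3.43 bar

(T is a pure solid — omitted from K_p.)
At equilibrium, K_p = P(M)·P(DE)³ / (P(A)³·P(PQ₂)) = 0.00418.
(1.87)·(0.109)³ / ((P(A))³·(0.0143)) = 0.00418
P(A)³ = 40.5 ⇒ P(A) = 3.43 bar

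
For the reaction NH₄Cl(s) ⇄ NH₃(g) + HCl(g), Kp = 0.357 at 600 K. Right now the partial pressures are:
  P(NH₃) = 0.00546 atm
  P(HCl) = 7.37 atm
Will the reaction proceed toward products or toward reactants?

in the forward direction

(NH₄Cl is a pure solid — omitted from Qp.)
Qp = P(NH₃)·P(HCl) = (0.00546)·(7.37) = 0.0402
Qp = 0.0402 < Kp = 0.357, so the forward reaction proceeds.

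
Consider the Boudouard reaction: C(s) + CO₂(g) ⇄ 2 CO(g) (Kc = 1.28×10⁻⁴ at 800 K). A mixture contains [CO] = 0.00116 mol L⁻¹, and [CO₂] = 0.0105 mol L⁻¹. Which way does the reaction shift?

no net change (already at equilibrium)

(C is a pure solid — omitted from Qc.)
Qc = [CO]² / [CO₂] = (0.00116)² / (0.0105) = 1.28×10⁻⁴
Qc = 1.28×10⁻⁴ = Kc, so the system is already at equilibrium.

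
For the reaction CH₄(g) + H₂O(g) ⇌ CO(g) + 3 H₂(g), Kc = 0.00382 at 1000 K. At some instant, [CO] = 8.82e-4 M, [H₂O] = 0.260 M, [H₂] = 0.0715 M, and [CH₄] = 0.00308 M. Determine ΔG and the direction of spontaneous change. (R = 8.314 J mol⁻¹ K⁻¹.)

ΔG = -18.7 kJ/mol; the forward reaction is spontaneous

Qc = [CO]·[H₂]³ / ([CH₄]·[H₂O]) = (8.82e-4)·(0.0715)³ / ((0.00308)·(0.260)) = 4.03e-4
ΔG = RT ln(Qc/Kc) = (8.314 J mol⁻¹ K⁻¹)(1000 K) × ln(4.03e-4/0.00382)
   = (8.314 kJ/mol)(-2.249) = -18.7 kJ/mol
ΔG < 0, so the forward reaction is spontaneous (proceeds forward).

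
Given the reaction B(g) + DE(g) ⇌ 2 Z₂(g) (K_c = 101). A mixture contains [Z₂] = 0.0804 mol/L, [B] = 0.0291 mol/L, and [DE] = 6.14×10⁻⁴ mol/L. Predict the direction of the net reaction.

Q_c = [Z₂]² / ([B]·[DE]) = (0.0804)² / ((0.0291)·(6.14×10⁻⁴)) = 362
Q_c = 362 > K_c = 101, so the reverse reaction proceeds.

in the reverse direction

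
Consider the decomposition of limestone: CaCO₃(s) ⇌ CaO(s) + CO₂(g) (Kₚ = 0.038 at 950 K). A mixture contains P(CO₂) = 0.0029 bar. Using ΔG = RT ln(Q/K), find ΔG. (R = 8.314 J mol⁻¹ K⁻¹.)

(CaCO₃, CaO are pure solids — omitted from Qₚ.)
Qₚ = P(CO₂) = 0.00290
ΔG = RT ln(Qₚ/Kₚ) = (8.314 J mol⁻¹ K⁻¹)(950 K) × ln(0.00290/0.038)
   = (7.898 kJ/mol)(-2.573) = -20.3 kJ/mol
ΔG < 0, so the forward reaction is spontaneous (proceeds forward).

ΔG = -20.3 kJ/mol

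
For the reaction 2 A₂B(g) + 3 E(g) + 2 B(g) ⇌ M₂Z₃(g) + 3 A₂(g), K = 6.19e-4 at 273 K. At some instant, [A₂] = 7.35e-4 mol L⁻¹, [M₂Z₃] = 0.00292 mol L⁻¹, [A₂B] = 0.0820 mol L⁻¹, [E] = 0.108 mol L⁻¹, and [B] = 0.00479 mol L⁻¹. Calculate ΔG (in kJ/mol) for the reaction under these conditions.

ΔG = 5.14 kJ/mol

Q = [M₂Z₃]·[A₂]³ / ([A₂B]²·[E]³·[B]²) = (0.00292)·(7.35e-4)³ / ((0.0820)²·(0.108)³·(0.00479)²) = 0.00597
ΔG = RT ln(Q/K) = (8.314 J mol⁻¹ K⁻¹)(273 K) × ln(0.00597/6.19e-4)
   = (2.270 kJ/mol)(2.266) = 5.14 kJ/mol
ΔG > 0, so the forward reaction is non-spontaneous (proceeds in reverse).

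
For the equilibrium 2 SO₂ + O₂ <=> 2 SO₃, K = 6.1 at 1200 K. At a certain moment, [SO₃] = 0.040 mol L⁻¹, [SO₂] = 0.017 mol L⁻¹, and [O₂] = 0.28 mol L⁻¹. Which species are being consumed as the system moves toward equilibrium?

SO₃ (products)

Q = [SO₃]² / ([SO₂]²·[O₂]) = (0.040)² / ((0.017)²·(0.28)) = 20
Q = 20 > K = 6.1: net reverse reaction.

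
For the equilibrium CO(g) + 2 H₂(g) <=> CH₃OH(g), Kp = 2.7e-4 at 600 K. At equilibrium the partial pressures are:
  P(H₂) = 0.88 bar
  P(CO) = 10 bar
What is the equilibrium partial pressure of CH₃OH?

At equilibrium, Kp = P(CH₃OH) / (P(CO)·P(H₂)²) = 2.7e-4.
(P(CH₃OH)) / ((10)·(0.88)²) = 2.7e-4
P(CH₃OH) = 0.00209 = 0.0021 bar

P(CH₃OH) = 0.0021 bar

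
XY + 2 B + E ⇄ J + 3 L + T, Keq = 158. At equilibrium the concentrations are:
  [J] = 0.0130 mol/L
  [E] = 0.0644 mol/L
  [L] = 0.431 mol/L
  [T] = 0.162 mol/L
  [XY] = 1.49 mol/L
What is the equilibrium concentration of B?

[B] = 0.00333 mol/L

At equilibrium, Keq = [J]·[L]³·[T] / ([XY]·[B]²·[E]) = 158.
(0.0130)·(0.431)³·(0.162) / ((1.49)·([B])²·(0.0644)) = 158
[B]² = 1.11e-5 ⇒ [B] = 0.00333 mol/L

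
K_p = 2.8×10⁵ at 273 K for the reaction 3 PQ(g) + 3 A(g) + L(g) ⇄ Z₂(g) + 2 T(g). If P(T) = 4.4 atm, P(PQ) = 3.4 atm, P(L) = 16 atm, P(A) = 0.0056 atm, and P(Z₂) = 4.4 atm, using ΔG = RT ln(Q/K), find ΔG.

ΔG = 2.30 kJ/mol

Q_p = P(Z₂)·P(T)² / (P(PQ)³·P(A)³·P(L)) = (4.4)·(4.4)² / ((3.4)³·(0.0056)³·(16)) = 7.71×10⁵
ΔG = RT ln(Q_p/K_p) = (8.314 J mol⁻¹ K⁻¹)(273 K) × ln(7.71×10⁵/2.8×10⁵)
   = (2.270 kJ/mol)(1.013) = 2.30 kJ/mol
ΔG > 0, so the forward reaction is non-spontaneous (proceeds in reverse).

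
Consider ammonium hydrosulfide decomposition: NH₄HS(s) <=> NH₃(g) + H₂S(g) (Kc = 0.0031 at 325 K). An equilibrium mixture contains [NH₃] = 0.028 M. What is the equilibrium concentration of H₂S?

(NH₄HS is a pure solid — omitted from Kc.)
At equilibrium, Kc = [NH₃]·[H₂S] = 0.0031.
(0.028)·([H₂S]) = 0.0031
[H₂S] = 0.111 = 0.11 M

[H₂S] = 0.11 M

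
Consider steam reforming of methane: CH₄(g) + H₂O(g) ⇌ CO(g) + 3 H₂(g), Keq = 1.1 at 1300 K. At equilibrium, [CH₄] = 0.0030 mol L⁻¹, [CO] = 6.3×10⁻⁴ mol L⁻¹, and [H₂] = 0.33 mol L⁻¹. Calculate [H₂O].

[H₂O] = 0.0069 mol L⁻¹

At equilibrium, Keq = [CO]·[H₂]³ / ([CH₄]·[H₂O]) = 1.1.
(6.3×10⁻⁴)·(0.33)³ / ((0.0030)·([H₂O])) = 1.1
[H₂O] = 0.00686 = 0.0069 mol L⁻¹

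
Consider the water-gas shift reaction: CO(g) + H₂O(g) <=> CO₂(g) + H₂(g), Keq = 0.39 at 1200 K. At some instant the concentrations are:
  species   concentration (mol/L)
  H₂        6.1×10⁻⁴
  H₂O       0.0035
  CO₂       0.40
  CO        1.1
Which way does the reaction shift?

Q = [CO₂]·[H₂] / ([CO]·[H₂O]) = (0.40)·(6.1×10⁻⁴) / ((1.1)·(0.0035)) = 0.063
Q = 0.063 < Keq = 0.39, so the forward reaction proceeds.

toward products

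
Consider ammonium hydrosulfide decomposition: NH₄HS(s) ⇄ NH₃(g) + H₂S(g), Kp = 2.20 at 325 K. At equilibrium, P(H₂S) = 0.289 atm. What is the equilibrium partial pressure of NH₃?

(NH₄HS is a pure solid — omitted from Kp.)
At equilibrium, Kp = P(NH₃)·P(H₂S) = 2.20.
(P(NH₃))·(0.289) = 2.20
P(NH₃) = 7.61 atm

P(NH₃) = 7.61 atm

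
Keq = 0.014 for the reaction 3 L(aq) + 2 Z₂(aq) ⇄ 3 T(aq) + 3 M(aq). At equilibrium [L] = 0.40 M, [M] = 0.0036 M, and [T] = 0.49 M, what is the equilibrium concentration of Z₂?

[Z₂] = 0.0025 M

At equilibrium, Keq = [T]³·[M]³ / ([L]³·[Z₂]²) = 0.014.
(0.49)³·(0.0036)³ / ((0.40)³·([Z₂])²) = 0.014
[Z₂]² = 6.13e-6 ⇒ [Z₂] = 0.0025 M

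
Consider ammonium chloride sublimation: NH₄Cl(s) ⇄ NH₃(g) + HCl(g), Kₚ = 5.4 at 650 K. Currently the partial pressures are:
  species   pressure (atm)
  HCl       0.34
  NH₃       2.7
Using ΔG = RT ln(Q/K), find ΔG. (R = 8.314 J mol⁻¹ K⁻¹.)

(NH₄Cl is a pure solid — omitted from Qₚ.)
Qₚ = P(NH₃)·P(HCl) = (2.7)·(0.34) = 0.918
ΔG = RT ln(Qₚ/Kₚ) = (8.314 J mol⁻¹ K⁻¹)(650 K) × ln(0.918/5.4)
   = (5.404 kJ/mol)(-1.772) = -9.58 kJ/mol
ΔG < 0, so the forward reaction is spontaneous (proceeds forward).

ΔG = -9.58 kJ/mol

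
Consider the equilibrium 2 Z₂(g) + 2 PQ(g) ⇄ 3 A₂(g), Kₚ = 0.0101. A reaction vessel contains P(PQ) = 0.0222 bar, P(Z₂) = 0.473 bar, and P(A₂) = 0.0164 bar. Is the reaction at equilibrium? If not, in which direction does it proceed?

Qₚ = P(A₂)³ / (P(Z₂)²·P(PQ)²) = (0.0164)³ / ((0.473)²·(0.0222)²) = 0.0400
Qₚ = 0.0400 > Kₚ = 0.0101, so the reverse reaction proceeds.

in the reverse direction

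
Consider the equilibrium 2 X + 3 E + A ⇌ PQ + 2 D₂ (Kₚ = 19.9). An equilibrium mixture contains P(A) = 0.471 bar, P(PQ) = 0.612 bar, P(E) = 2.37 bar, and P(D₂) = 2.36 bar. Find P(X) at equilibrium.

At equilibrium, Kₚ = P(PQ)·P(D₂)² / (P(X)²·P(E)³·P(A)) = 19.9.
(0.612)·(2.36)² / ((P(X))²·(2.37)³·(0.471)) = 19.9
P(X)² = 0.0273 ⇒ P(X) = 0.165 bar

P(X) = 0.165 bar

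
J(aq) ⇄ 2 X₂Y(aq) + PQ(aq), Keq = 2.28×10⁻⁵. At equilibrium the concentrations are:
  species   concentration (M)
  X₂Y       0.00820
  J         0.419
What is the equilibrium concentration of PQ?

At equilibrium, Keq = [X₂Y]²·[PQ] / [J] = 2.28×10⁻⁵.
(0.00820)²·([PQ]) / (0.419) = 2.28×10⁻⁵
[PQ] = 0.142 M

[PQ] = 0.142 M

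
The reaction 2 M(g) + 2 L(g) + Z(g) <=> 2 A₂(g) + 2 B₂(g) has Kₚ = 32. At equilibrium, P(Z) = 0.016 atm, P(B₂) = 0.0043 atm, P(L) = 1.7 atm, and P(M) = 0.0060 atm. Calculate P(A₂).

P(A₂) = 1.7 atm

At equilibrium, Kₚ = P(A₂)²·P(B₂)² / (P(M)²·P(L)²·P(Z)) = 32.
(P(A₂))²·(0.0043)² / ((0.0060)²·(1.7)²·(0.016)) = 32
P(A₂)² = 2.88 ⇒ P(A₂) = 1.7 atm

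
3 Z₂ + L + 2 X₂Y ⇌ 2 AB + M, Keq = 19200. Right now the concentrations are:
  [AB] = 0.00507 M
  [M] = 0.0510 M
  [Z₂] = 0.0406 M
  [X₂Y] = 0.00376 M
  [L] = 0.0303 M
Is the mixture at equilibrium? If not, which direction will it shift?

no; Q > K, reaction proceeds in reverse

Q = [AB]²·[M] / ([Z₂]³·[L]·[X₂Y]²) = (0.00507)²·(0.0510) / ((0.0406)³·(0.0303)·(0.00376)²) = 45700
Q = 45700 > Keq = 19200: net reverse reaction.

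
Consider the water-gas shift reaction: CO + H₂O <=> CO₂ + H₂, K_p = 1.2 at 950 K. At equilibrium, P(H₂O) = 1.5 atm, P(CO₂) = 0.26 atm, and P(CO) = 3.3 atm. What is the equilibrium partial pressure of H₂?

P(H₂) = 23 atm

At equilibrium, K_p = P(CO₂)·P(H₂) / (P(CO)·P(H₂O)) = 1.2.
(0.26)·(P(H₂)) / ((3.3)·(1.5)) = 1.2
P(H₂) = 22.8 = 23 atm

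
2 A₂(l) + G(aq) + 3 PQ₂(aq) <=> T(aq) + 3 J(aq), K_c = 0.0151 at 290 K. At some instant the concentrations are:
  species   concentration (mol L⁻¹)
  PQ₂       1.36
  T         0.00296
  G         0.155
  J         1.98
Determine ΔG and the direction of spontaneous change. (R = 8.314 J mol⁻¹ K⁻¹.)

(A₂ is a pure liquid — omitted from Q_c.)
Q_c = [T]·[J]³ / ([G]·[PQ₂]³) = (0.00296)·(1.98)³ / ((0.155)·(1.36)³) = 0.0589
ΔG = RT ln(Q_c/K_c) = (8.314 J mol⁻¹ K⁻¹)(290 K) × ln(0.0589/0.0151)
   = (2.411 kJ/mol)(1.361) = 3.28 kJ/mol
ΔG > 0, so the forward reaction is non-spontaneous (proceeds in reverse).

ΔG = 3.28 kJ/mol; the forward reaction is non-spontaneous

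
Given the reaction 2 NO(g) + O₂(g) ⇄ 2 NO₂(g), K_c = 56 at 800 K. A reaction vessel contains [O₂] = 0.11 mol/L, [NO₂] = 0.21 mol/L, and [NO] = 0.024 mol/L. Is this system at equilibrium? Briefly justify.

no; Q > K, reaction proceeds in reverse

Q_c = [NO₂]² / ([NO]²·[O₂]) = (0.21)² / ((0.024)²·(0.11)) = 700
Q_c = 700 > K_c = 56: net reverse reaction.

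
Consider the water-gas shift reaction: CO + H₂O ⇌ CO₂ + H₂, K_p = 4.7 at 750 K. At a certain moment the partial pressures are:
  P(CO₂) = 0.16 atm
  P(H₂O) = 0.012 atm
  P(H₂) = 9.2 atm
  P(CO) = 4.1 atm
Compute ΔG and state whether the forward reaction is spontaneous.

Q_p = P(CO₂)·P(H₂) / (P(CO)·P(H₂O)) = (0.16)·(9.2) / ((4.1)·(0.012)) = 29.9
ΔG = RT ln(Q_p/K_p) = (8.314 J mol⁻¹ K⁻¹)(750 K) × ln(29.9/4.7)
   = (6.236 kJ/mol)(1.850) = 11.5 kJ/mol
ΔG > 0, so the forward reaction is non-spontaneous (proceeds in reverse).

ΔG = 11.5 kJ/mol; the forward reaction is non-spontaneous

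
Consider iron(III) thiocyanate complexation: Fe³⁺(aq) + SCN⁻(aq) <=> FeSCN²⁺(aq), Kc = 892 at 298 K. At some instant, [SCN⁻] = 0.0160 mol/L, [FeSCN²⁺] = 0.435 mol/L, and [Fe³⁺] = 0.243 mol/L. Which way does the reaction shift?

to the right

Qc = [FeSCN²⁺] / ([Fe³⁺]·[SCN⁻]) = (0.435) / ((0.243)·(0.0160)) = 112
Qc = 112 < Kc = 892, so the forward reaction proceeds.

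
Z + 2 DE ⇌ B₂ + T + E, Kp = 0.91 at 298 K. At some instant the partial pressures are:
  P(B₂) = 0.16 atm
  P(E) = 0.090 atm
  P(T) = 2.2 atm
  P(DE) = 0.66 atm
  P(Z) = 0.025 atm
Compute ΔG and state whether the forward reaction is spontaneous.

Qp = P(B₂)·P(T)·P(E) / (P(Z)·P(DE)²) = (0.16)·(2.2)·(0.090) / ((0.025)·(0.66)²) = 2.91
ΔG = RT ln(Qp/Kp) = (8.314 J mol⁻¹ K⁻¹)(298 K) × ln(2.91/0.91)
   = (2.478 kJ/mol)(1.162) = 2.88 kJ/mol
ΔG > 0, so the forward reaction is non-spontaneous (proceeds in reverse).

ΔG = 2.88 kJ/mol; the forward reaction is non-spontaneous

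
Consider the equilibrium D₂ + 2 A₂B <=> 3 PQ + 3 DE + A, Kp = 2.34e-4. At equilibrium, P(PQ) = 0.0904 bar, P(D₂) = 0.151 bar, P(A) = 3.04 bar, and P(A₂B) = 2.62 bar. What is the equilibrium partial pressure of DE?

At equilibrium, Kp = P(PQ)³·P(DE)³·P(A) / (P(D₂)·P(A₂B)²) = 2.34e-4.
(0.0904)³·(P(DE))³·(3.04) / ((0.151)·(2.62)²) = 2.34e-4
P(DE)³ = 0.108 ⇒ P(DE) = 0.476 bar

P(DE) = 0.476 bar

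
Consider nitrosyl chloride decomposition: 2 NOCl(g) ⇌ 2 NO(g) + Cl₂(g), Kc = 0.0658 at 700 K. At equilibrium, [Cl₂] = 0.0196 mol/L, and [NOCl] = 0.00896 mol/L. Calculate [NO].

[NO] = 0.0164 mol/L

At equilibrium, Kc = [NO]²·[Cl₂] / [NOCl]² = 0.0658.
([NO])²·(0.0196) / (0.00896)² = 0.0658
[NO]² = 2.70×10⁻⁴ ⇒ [NO] = 0.0164 mol/L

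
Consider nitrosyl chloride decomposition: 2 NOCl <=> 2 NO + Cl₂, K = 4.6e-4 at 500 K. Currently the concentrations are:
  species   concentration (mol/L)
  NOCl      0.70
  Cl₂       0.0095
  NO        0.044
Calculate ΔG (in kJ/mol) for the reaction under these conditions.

ΔG = -10.4 kJ/mol

Q = [NO]²·[Cl₂] / [NOCl]² = (0.044)²·(0.0095) / (0.70)² = 3.75e-5
ΔG = RT ln(Q/K) = (8.314 J mol⁻¹ K⁻¹)(500 K) × ln(3.75e-5/4.6e-4)
   = (4.157 kJ/mol)(-2.507) = -10.4 kJ/mol
ΔG < 0, so the forward reaction is spontaneous (proceeds forward).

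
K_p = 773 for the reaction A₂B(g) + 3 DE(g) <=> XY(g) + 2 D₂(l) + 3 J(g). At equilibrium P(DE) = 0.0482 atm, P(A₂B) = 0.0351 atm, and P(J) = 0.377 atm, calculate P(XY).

(D₂ is a pure liquid — omitted from K_p.)
At equilibrium, K_p = P(XY)·P(J)³ / (P(A₂B)·P(DE)³) = 773.
(P(XY))·(0.377)³ / ((0.0351)·(0.0482)³) = 773
P(XY) = 0.0567 atm

P(XY) = 0.0567 atm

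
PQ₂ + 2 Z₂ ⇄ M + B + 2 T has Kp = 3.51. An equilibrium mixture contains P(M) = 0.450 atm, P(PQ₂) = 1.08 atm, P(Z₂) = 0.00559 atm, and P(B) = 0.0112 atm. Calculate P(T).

At equilibrium, Kp = P(M)·P(B)·P(T)² / (P(PQ₂)·P(Z₂)²) = 3.51.
(0.450)·(0.0112)·(P(T))² / ((1.08)·(0.00559)²) = 3.51
P(T)² = 0.0235 ⇒ P(T) = 0.153 atm

P(T) = 0.153 atm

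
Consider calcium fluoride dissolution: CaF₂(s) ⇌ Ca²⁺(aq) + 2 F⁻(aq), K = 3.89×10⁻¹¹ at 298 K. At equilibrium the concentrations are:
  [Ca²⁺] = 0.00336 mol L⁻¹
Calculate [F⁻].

(CaF₂ is a pure solid — omitted from K.)
At equilibrium, K = [Ca²⁺]·[F⁻]² = 3.89×10⁻¹¹.
(0.00336)·([F⁻])² = 3.89×10⁻¹¹
[F⁻]² = 1.16×10⁻⁸ ⇒ [F⁻] = 1.08×10⁻⁴ mol L⁻¹

[F⁻] = 1.08×10⁻⁴ mol L⁻¹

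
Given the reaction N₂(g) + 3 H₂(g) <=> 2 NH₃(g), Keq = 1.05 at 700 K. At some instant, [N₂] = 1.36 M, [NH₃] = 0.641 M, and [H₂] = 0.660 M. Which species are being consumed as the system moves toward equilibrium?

Q = [NH₃]² / ([N₂]·[H₂]³) = (0.641)² / ((1.36)·(0.660)³) = 1.05
Q = 1.05 = Keq; the system is at equilibrium.

none (at equilibrium)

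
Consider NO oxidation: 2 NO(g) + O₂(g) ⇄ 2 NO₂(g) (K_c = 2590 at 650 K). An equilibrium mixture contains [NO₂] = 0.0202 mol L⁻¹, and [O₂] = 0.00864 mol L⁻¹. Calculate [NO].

[NO] = 0.00427 mol L⁻¹

At equilibrium, K_c = [NO₂]² / ([NO]²·[O₂]) = 2590.
(0.0202)² / (([NO])²·(0.00864)) = 2590
[NO]² = 1.82×10⁻⁵ ⇒ [NO] = 0.00427 mol L⁻¹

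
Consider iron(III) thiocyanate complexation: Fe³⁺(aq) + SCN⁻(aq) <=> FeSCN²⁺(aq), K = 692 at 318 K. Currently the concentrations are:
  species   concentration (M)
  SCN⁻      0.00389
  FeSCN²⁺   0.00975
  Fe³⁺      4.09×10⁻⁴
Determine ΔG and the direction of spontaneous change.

Q = [FeSCN²⁺] / ([Fe³⁺]·[SCN⁻]) = (0.00975) / ((4.09×10⁻⁴)·(0.00389)) = 6130
ΔG = RT ln(Q/K) = (8.314 J mol⁻¹ K⁻¹)(318 K) × ln(6130/692)
   = (2.644 kJ/mol)(2.181) = 5.77 kJ/mol
ΔG > 0, so the forward reaction is non-spontaneous (proceeds in reverse).

ΔG = 5.77 kJ/mol; the forward reaction is non-spontaneous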